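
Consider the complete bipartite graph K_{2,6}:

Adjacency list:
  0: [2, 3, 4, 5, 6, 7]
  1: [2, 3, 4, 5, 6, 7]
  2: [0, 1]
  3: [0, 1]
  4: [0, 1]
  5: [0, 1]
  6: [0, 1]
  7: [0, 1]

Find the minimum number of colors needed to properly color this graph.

K_{2,6} is bipartite: vertices split into two independent sets of size 2 and 6.
Color one set 0, the other 1. No adjacent vertices share a color.
Chromatic number = 2.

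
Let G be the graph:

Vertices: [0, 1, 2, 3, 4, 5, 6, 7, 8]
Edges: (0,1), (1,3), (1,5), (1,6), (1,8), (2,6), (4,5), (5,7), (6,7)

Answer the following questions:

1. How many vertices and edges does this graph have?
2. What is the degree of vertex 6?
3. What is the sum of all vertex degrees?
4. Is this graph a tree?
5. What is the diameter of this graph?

Count: 9 vertices, 9 edges.
Vertex 6 has neighbors [1, 2, 7], degree = 3.
Handshaking lemma: 2 * 9 = 18.
A tree on 9 vertices has 8 edges. This graph has 9 edges (1 extra). Not a tree.
Diameter (longest shortest path) = 4.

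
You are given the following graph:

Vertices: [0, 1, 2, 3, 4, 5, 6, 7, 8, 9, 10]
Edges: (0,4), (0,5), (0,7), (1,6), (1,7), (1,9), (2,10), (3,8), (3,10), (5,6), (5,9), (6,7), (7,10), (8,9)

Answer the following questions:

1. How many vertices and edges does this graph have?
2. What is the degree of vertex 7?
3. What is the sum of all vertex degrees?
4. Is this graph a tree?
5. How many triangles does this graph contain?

Count: 11 vertices, 14 edges.
Vertex 7 has neighbors [0, 1, 6, 10], degree = 4.
Handshaking lemma: 2 * 14 = 28.
A tree on 11 vertices has 10 edges. This graph has 14 edges (4 extra). Not a tree.
Number of triangles = 1.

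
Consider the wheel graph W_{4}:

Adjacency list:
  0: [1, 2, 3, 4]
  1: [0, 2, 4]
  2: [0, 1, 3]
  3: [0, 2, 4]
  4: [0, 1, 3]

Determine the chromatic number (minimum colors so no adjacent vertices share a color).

W_{4} = C_{4} plus a hub adjacent to every cycle vertex.
The outer cycle needs 2 colors (even cycle); the hub is adjacent to all of them so needs a fresh color.
Chromatic number = 2 + 1 = 3.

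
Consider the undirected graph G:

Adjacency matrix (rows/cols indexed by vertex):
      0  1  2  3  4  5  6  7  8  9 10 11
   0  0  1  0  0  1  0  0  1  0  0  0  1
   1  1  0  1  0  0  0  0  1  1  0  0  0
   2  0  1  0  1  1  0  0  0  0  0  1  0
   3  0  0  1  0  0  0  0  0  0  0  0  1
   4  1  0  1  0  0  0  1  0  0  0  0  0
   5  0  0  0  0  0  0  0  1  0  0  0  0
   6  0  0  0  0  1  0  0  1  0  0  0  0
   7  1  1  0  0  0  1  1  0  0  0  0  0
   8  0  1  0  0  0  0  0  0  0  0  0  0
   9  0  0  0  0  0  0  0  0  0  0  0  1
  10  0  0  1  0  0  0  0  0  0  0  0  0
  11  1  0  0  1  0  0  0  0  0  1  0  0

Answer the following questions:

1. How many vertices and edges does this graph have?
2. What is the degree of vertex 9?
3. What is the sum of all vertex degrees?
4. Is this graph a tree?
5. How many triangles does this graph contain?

Count: 12 vertices, 15 edges.
Vertex 9 has neighbors [11], degree = 1.
Handshaking lemma: 2 * 15 = 30.
A tree on 12 vertices has 11 edges. This graph has 15 edges (4 extra). Not a tree.
Number of triangles = 1.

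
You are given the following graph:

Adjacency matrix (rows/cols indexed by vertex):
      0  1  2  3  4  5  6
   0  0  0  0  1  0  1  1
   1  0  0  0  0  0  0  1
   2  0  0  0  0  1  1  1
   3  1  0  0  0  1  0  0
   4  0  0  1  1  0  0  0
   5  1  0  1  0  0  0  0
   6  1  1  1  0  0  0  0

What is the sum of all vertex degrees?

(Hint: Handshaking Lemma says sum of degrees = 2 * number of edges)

Count edges: 8 edges.
By Handshaking Lemma: sum of degrees = 2 * 8 = 16.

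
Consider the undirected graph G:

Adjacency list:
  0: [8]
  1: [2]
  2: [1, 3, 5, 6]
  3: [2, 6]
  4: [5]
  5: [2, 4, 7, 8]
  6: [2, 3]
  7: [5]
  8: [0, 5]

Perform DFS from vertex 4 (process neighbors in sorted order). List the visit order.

DFS from vertex 4 (neighbors processed in ascending order):
Visit order: 4, 5, 2, 1, 3, 6, 7, 8, 0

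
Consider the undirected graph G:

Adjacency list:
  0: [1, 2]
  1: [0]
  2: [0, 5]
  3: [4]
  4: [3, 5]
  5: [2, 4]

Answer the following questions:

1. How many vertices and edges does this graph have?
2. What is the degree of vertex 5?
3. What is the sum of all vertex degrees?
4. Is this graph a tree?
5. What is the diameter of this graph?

Count: 6 vertices, 5 edges.
Vertex 5 has neighbors [2, 4], degree = 2.
Handshaking lemma: 2 * 5 = 10.
A graph is a tree iff it is connected and has exactly n-1 edges. This graph is connected (all 6 vertices in one component) and has 6-1 = 5 edges. It is a tree.
Diameter (longest shortest path) = 5.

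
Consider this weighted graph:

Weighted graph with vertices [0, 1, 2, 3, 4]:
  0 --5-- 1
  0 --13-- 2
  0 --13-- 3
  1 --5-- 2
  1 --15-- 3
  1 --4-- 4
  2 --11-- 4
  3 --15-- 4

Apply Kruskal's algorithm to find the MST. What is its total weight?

Applying Kruskal's algorithm (sort edges by weight, add if no cycle):
  Add (1,4) w=4
  Add (0,1) w=5
  Add (1,2) w=5
  Skip (2,4) w=11 (creates cycle)
  Skip (0,2) w=13 (creates cycle)
  Add (0,3) w=13
  Skip (1,3) w=15 (creates cycle)
  Skip (3,4) w=15 (creates cycle)
MST weight = 27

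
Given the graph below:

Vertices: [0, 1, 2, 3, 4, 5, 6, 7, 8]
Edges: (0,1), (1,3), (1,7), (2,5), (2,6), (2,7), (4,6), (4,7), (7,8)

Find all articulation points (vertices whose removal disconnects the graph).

An articulation point is a vertex whose removal disconnects the graph.
Articulation points: [1, 2, 7]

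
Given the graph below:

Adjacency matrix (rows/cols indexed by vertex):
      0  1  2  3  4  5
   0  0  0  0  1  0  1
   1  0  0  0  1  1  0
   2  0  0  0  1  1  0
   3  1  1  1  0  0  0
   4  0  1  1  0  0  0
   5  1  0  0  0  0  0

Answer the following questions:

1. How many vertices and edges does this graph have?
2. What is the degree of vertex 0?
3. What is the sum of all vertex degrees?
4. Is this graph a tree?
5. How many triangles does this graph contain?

Count: 6 vertices, 6 edges.
Vertex 0 has neighbors [3, 5], degree = 2.
Handshaking lemma: 2 * 6 = 12.
A tree on 6 vertices has 5 edges. This graph has 6 edges (1 extra). Not a tree.
Number of triangles = 0.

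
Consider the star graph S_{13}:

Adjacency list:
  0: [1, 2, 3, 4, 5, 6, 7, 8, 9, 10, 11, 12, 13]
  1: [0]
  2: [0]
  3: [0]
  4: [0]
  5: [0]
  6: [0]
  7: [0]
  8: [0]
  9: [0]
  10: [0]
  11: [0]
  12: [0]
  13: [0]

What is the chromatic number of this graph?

S_{13} has one hub adjacent to 13 leaves; leaves are pairwise non-adjacent.
Color the hub 0 and every leaf 1.
Chromatic number = 2.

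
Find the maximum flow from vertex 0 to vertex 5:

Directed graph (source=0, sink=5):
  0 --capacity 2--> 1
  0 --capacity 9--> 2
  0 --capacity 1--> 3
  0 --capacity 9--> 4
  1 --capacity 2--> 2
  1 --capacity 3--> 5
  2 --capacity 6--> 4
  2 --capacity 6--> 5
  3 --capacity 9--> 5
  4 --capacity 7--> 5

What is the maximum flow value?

Computing max flow:
  Flow on (0->1): 2/2
  Flow on (0->2): 6/9
  Flow on (0->3): 1/1
  Flow on (0->4): 7/9
  Flow on (1->5): 2/3
  Flow on (2->5): 6/6
  Flow on (3->5): 1/9
  Flow on (4->5): 7/7
Maximum flow = 16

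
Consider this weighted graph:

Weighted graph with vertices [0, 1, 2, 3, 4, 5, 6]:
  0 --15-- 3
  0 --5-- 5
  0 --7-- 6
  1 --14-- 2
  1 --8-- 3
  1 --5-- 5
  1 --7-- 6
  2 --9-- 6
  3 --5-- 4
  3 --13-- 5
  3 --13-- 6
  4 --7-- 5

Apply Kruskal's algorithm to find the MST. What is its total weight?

Applying Kruskal's algorithm (sort edges by weight, add if no cycle):
  Add (0,5) w=5
  Add (1,5) w=5
  Add (3,4) w=5
  Add (0,6) w=7
  Skip (1,6) w=7 (creates cycle)
  Add (4,5) w=7
  Skip (1,3) w=8 (creates cycle)
  Add (2,6) w=9
  Skip (3,5) w=13 (creates cycle)
  Skip (3,6) w=13 (creates cycle)
  Skip (1,2) w=14 (creates cycle)
  Skip (0,3) w=15 (creates cycle)
MST weight = 38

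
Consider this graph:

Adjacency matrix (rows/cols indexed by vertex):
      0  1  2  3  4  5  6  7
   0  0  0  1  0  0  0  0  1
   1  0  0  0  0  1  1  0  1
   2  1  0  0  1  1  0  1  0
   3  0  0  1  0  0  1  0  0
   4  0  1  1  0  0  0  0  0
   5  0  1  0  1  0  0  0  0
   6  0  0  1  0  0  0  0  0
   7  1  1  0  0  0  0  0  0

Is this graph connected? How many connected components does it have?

Checking connectivity: the graph has 1 connected component(s).
All vertices are reachable from each other. The graph IS connected.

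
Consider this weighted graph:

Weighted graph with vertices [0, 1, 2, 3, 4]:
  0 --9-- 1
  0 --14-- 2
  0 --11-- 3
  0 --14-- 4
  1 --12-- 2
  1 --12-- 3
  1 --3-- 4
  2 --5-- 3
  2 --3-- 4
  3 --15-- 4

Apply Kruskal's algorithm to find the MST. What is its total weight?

Applying Kruskal's algorithm (sort edges by weight, add if no cycle):
  Add (1,4) w=3
  Add (2,4) w=3
  Add (2,3) w=5
  Add (0,1) w=9
  Skip (0,3) w=11 (creates cycle)
  Skip (1,2) w=12 (creates cycle)
  Skip (1,3) w=12 (creates cycle)
  Skip (0,2) w=14 (creates cycle)
  Skip (0,4) w=14 (creates cycle)
  Skip (3,4) w=15 (creates cycle)
MST weight = 20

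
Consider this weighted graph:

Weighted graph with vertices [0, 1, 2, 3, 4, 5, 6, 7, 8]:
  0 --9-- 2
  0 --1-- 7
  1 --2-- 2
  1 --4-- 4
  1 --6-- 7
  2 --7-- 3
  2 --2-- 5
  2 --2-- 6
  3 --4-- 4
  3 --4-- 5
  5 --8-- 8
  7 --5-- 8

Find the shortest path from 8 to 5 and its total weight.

Using Dijkstra's algorithm from vertex 8:
Shortest path: 8 -> 5
Total weight: 8 = 8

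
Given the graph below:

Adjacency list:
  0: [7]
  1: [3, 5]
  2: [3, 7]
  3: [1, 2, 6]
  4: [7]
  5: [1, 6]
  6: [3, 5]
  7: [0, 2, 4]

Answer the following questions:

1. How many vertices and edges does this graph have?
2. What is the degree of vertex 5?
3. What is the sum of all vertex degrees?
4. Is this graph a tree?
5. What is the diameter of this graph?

Count: 8 vertices, 8 edges.
Vertex 5 has neighbors [1, 6], degree = 2.
Handshaking lemma: 2 * 8 = 16.
A tree on 8 vertices has 7 edges. This graph has 8 edges (1 extra). Not a tree.
Diameter (longest shortest path) = 5.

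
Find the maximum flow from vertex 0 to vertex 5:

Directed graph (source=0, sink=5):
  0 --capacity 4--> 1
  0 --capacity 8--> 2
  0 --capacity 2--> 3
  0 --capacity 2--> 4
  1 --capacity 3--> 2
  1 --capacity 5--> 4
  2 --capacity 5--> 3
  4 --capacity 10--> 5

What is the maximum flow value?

Computing max flow:
  Flow on (0->1): 4/4
  Flow on (0->4): 2/2
  Flow on (1->4): 4/5
  Flow on (4->5): 6/10
Maximum flow = 6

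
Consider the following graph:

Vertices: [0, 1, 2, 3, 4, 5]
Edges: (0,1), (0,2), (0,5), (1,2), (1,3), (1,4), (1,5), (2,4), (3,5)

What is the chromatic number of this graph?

The graph has a maximum clique of size 3 (lower bound on chromatic number).
A valid 3-coloring: {0: 1, 1: 0, 2: 2, 3: 1, 4: 1, 5: 2}.
Chromatic number = 3.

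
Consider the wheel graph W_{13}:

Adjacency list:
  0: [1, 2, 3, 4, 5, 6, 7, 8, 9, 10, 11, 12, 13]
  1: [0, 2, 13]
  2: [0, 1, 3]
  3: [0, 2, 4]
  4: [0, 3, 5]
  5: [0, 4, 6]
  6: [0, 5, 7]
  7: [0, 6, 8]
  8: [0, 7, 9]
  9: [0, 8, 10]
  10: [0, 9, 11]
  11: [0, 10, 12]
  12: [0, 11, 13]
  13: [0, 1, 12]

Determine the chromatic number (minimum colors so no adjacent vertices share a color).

W_{13} = C_{13} plus a hub adjacent to every cycle vertex.
The outer cycle needs 3 colors (odd cycle); the hub is adjacent to all of them so needs a fresh color.
Chromatic number = 3 + 1 = 4.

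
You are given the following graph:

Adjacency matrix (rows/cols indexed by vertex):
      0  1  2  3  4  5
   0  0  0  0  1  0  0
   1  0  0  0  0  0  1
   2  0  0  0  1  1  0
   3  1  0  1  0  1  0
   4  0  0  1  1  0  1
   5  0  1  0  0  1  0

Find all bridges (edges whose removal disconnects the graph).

A bridge is an edge whose removal increases the number of connected components.
Bridges found: (0,3), (1,5), (4,5)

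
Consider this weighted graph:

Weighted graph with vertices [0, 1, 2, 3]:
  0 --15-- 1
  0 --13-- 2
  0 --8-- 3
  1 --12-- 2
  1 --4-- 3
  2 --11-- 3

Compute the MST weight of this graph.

Applying Kruskal's algorithm (sort edges by weight, add if no cycle):
  Add (1,3) w=4
  Add (0,3) w=8
  Add (2,3) w=11
  Skip (1,2) w=12 (creates cycle)
  Skip (0,2) w=13 (creates cycle)
  Skip (0,1) w=15 (creates cycle)
MST weight = 23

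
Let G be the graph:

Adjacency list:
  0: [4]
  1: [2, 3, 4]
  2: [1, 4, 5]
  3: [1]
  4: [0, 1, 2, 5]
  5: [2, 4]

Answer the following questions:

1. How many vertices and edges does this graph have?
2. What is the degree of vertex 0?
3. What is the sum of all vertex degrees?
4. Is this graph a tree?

Count: 6 vertices, 7 edges.
Vertex 0 has neighbors [4], degree = 1.
Handshaking lemma: 2 * 7 = 14.
A tree on 6 vertices has 5 edges. This graph has 7 edges (2 extra). Not a tree.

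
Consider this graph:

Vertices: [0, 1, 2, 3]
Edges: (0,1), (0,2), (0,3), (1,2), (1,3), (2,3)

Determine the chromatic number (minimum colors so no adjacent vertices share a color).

The graph has a maximum clique of size 4 (lower bound on chromatic number).
A valid 4-coloring: {0: 0, 1: 1, 2: 2, 3: 3}.
Chromatic number = 4.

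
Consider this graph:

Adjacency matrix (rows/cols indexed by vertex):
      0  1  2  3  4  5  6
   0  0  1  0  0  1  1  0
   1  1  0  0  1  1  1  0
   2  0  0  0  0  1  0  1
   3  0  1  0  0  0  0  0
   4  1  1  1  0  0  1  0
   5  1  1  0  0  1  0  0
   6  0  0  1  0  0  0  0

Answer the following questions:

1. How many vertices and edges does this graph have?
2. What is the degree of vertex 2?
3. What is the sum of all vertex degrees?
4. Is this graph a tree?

Count: 7 vertices, 9 edges.
Vertex 2 has neighbors [4, 6], degree = 2.
Handshaking lemma: 2 * 9 = 18.
A tree on 7 vertices has 6 edges. This graph has 9 edges (3 extra). Not a tree.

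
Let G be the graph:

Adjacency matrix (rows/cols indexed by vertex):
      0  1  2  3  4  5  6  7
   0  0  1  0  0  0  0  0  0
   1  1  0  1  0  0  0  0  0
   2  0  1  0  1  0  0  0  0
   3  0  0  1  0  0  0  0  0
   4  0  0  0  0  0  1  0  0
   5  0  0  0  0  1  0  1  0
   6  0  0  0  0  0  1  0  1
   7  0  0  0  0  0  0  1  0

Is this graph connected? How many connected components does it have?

Checking connectivity: the graph has 2 connected component(s).
Components: [[0, 1, 2, 3], [4, 5, 6, 7]]. The graph is NOT connected.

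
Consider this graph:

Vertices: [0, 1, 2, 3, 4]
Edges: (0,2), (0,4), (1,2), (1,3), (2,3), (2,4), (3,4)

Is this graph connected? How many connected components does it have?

Checking connectivity: the graph has 1 connected component(s).
All vertices are reachable from each other. The graph IS connected.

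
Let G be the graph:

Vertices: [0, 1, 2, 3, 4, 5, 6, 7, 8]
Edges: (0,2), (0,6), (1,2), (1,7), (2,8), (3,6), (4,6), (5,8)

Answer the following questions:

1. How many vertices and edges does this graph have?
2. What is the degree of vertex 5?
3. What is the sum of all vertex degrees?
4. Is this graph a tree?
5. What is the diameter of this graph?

Count: 9 vertices, 8 edges.
Vertex 5 has neighbors [8], degree = 1.
Handshaking lemma: 2 * 8 = 16.
A graph is a tree iff it is connected and has exactly n-1 edges. This graph is connected (all 9 vertices in one component) and has 9-1 = 8 edges. It is a tree.
Diameter (longest shortest path) = 5.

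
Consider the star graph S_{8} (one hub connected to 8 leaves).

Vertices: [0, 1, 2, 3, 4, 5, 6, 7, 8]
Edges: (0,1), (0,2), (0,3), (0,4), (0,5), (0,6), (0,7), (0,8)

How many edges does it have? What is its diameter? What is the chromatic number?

Star graph S_{8}: the hub connects to all 8 leaves.
Edges = 8.
Diameter = 2 (any leaf to hub is 1, leaf to leaf through hub is 2).
Star graphs are bipartite (hub vs leaves), so chromatic number = 2.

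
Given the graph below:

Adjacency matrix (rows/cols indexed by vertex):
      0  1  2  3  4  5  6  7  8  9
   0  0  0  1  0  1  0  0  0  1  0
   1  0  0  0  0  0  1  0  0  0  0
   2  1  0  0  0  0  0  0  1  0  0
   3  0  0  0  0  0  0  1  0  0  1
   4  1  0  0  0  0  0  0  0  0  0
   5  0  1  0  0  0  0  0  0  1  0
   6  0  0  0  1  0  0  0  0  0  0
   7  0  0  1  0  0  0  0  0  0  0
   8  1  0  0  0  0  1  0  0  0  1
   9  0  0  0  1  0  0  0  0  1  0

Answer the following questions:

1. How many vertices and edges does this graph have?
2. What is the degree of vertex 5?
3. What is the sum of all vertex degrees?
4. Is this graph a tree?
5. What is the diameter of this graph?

Count: 10 vertices, 9 edges.
Vertex 5 has neighbors [1, 8], degree = 2.
Handshaking lemma: 2 * 9 = 18.
A graph is a tree iff it is connected and has exactly n-1 edges. This graph is connected (all 10 vertices in one component) and has 10-1 = 9 edges. It is a tree.
Diameter (longest shortest path) = 6.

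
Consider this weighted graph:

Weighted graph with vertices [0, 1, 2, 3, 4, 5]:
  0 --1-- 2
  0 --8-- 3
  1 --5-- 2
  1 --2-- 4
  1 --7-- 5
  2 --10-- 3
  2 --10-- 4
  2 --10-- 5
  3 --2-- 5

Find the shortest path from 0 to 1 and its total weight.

Using Dijkstra's algorithm from vertex 0:
Shortest path: 0 -> 2 -> 1
Total weight: 1 + 5 = 6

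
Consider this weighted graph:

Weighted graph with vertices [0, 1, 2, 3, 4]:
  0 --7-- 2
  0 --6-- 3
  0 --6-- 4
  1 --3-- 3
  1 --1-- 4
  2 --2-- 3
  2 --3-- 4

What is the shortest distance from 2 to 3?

Using Dijkstra's algorithm from vertex 2:
Shortest path: 2 -> 3
Total weight: 2 = 2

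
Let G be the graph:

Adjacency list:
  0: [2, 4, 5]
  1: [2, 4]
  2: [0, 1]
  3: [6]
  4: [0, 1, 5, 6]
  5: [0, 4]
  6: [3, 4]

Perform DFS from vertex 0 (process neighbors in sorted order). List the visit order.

DFS from vertex 0 (neighbors processed in ascending order):
Visit order: 0, 2, 1, 4, 5, 6, 3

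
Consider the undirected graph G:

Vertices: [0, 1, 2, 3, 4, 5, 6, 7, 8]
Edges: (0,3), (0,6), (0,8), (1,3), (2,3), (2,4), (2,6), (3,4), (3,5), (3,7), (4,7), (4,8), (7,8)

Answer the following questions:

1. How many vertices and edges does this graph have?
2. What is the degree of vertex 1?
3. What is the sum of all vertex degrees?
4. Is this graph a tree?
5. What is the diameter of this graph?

Count: 9 vertices, 13 edges.
Vertex 1 has neighbors [3], degree = 1.
Handshaking lemma: 2 * 13 = 26.
A tree on 9 vertices has 8 edges. This graph has 13 edges (5 extra). Not a tree.
Diameter (longest shortest path) = 3.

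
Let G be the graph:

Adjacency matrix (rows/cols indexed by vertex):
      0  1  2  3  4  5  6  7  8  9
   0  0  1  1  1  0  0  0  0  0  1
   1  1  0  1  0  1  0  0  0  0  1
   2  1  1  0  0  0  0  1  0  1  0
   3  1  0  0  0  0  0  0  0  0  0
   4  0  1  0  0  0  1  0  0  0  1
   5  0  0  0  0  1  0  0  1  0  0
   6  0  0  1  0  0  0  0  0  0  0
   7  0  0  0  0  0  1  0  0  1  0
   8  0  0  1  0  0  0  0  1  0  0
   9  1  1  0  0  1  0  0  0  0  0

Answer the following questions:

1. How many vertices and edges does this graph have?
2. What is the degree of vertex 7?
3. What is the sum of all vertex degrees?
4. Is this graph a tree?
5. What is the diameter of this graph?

Count: 10 vertices, 13 edges.
Vertex 7 has neighbors [5, 8], degree = 2.
Handshaking lemma: 2 * 13 = 26.
A tree on 10 vertices has 9 edges. This graph has 13 edges (4 extra). Not a tree.
Diameter (longest shortest path) = 4.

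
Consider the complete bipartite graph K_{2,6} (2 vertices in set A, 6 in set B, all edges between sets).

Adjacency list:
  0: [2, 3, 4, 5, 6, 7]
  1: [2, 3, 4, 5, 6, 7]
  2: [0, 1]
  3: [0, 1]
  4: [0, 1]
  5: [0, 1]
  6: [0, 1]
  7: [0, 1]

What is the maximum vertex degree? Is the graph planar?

Set-A vertices have degree 6; set-B vertices have degree 2. Maximum degree = max(2,6) = 6.
min(2,6) <= 2, so K_{2,6} avoids a K_{3,3} subdivision and is planar.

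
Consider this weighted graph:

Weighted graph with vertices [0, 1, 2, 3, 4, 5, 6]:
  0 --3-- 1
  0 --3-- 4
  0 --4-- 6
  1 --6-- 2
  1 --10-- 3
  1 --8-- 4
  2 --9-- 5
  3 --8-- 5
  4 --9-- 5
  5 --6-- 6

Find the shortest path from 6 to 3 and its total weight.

Using Dijkstra's algorithm from vertex 6:
Shortest path: 6 -> 5 -> 3
Total weight: 6 + 8 = 14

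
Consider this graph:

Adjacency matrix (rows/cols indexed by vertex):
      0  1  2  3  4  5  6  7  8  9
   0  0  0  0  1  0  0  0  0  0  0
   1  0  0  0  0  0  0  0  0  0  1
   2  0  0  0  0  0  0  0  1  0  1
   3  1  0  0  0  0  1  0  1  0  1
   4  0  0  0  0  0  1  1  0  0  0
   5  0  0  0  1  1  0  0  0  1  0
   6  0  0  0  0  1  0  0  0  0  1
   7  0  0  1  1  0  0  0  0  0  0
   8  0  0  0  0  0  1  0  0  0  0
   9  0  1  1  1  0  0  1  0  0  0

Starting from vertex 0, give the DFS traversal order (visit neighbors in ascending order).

DFS from vertex 0 (neighbors processed in ascending order):
Visit order: 0, 3, 5, 4, 6, 9, 1, 2, 7, 8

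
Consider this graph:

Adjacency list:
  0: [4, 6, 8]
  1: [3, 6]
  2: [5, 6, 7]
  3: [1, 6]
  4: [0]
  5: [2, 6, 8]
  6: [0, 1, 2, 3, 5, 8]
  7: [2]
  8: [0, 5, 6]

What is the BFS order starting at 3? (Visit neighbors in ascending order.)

BFS from vertex 3 (neighbors processed in ascending order):
Visit order: 3, 1, 6, 0, 2, 5, 8, 4, 7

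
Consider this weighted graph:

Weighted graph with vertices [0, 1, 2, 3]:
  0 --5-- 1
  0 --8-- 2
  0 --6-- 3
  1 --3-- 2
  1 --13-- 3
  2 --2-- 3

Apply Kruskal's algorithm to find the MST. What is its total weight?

Applying Kruskal's algorithm (sort edges by weight, add if no cycle):
  Add (2,3) w=2
  Add (1,2) w=3
  Add (0,1) w=5
  Skip (0,3) w=6 (creates cycle)
  Skip (0,2) w=8 (creates cycle)
  Skip (1,3) w=13 (creates cycle)
MST weight = 10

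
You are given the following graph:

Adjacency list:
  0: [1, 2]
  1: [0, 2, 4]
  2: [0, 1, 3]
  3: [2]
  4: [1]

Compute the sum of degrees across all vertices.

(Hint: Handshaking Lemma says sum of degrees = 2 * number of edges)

Count edges: 5 edges.
By Handshaking Lemma: sum of degrees = 2 * 5 = 10.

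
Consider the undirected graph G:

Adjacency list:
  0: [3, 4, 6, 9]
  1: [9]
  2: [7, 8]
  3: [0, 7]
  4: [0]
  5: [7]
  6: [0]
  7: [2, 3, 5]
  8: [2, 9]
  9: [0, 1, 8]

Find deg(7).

Vertex 7 has neighbors [2, 3, 5], so deg(7) = 3.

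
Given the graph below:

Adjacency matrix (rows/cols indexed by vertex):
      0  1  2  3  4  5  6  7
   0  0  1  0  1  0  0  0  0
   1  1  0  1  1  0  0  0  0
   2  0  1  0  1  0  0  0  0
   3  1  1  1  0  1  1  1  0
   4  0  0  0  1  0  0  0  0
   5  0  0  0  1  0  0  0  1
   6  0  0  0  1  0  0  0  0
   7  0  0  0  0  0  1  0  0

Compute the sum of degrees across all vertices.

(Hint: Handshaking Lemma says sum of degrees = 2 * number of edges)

Count edges: 9 edges.
By Handshaking Lemma: sum of degrees = 2 * 9 = 18.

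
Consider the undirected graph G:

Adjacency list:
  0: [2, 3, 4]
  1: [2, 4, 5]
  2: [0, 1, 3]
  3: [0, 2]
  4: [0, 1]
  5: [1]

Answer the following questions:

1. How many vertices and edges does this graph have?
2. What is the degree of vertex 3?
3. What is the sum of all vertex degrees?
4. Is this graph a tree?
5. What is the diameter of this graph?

Count: 6 vertices, 7 edges.
Vertex 3 has neighbors [0, 2], degree = 2.
Handshaking lemma: 2 * 7 = 14.
A tree on 6 vertices has 5 edges. This graph has 7 edges (2 extra). Not a tree.
Diameter (longest shortest path) = 3.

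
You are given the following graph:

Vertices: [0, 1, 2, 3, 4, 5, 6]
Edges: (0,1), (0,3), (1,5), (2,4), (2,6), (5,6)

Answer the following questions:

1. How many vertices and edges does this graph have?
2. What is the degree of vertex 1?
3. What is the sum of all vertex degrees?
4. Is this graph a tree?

Count: 7 vertices, 6 edges.
Vertex 1 has neighbors [0, 5], degree = 2.
Handshaking lemma: 2 * 6 = 12.
A graph is a tree iff it is connected and has exactly n-1 edges. This graph is connected (all 7 vertices in one component) and has 7-1 = 6 edges. It is a tree.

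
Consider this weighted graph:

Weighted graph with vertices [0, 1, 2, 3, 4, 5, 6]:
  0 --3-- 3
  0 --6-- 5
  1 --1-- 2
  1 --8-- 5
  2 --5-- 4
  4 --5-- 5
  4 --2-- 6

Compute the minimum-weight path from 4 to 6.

Using Dijkstra's algorithm from vertex 4:
Shortest path: 4 -> 6
Total weight: 2 = 2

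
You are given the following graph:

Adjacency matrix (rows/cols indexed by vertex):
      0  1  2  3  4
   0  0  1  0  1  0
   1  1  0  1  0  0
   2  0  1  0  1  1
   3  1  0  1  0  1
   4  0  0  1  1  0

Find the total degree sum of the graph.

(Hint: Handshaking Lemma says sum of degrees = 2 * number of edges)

Count edges: 6 edges.
By Handshaking Lemma: sum of degrees = 2 * 6 = 12.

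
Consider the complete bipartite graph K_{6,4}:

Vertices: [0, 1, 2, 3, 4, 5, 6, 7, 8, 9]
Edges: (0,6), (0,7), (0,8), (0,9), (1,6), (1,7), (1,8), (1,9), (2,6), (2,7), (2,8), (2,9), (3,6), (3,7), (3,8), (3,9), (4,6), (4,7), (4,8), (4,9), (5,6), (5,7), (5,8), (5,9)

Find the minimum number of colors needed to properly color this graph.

K_{6,4} is bipartite: vertices split into two independent sets of size 6 and 4.
Color one set 0, the other 1. No adjacent vertices share a color.
Chromatic number = 2.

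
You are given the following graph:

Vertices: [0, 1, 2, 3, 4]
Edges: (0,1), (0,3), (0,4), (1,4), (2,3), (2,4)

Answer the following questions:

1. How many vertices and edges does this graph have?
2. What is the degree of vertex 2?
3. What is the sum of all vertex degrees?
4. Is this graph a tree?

Count: 5 vertices, 6 edges.
Vertex 2 has neighbors [3, 4], degree = 2.
Handshaking lemma: 2 * 6 = 12.
A tree on 5 vertices has 4 edges. This graph has 6 edges (2 extra). Not a tree.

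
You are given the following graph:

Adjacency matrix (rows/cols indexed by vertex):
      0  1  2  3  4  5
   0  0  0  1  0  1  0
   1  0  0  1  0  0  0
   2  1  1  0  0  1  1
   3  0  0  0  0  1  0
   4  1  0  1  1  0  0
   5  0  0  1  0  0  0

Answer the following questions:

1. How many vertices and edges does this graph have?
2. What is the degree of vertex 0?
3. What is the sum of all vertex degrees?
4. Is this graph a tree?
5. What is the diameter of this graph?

Count: 6 vertices, 6 edges.
Vertex 0 has neighbors [2, 4], degree = 2.
Handshaking lemma: 2 * 6 = 12.
A tree on 6 vertices has 5 edges. This graph has 6 edges (1 extra). Not a tree.
Diameter (longest shortest path) = 3.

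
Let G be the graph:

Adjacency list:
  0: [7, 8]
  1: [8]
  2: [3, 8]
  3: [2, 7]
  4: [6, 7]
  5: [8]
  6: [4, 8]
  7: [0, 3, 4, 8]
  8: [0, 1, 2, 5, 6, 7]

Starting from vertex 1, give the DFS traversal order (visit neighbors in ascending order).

DFS from vertex 1 (neighbors processed in ascending order):
Visit order: 1, 8, 0, 7, 3, 2, 4, 6, 5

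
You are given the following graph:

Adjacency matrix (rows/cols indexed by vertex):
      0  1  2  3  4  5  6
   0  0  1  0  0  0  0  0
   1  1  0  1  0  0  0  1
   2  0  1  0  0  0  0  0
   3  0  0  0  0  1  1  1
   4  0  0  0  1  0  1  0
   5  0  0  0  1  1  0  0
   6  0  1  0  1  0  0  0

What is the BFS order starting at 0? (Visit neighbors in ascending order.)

BFS from vertex 0 (neighbors processed in ascending order):
Visit order: 0, 1, 2, 6, 3, 4, 5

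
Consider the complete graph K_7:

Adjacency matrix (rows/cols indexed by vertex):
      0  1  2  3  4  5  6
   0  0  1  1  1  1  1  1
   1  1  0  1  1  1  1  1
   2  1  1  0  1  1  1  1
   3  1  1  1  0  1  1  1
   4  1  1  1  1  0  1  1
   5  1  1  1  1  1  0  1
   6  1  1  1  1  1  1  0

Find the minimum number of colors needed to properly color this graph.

In K_7, every vertex is adjacent to every other vertex.
Each vertex needs a unique color.
Chromatic number = 7.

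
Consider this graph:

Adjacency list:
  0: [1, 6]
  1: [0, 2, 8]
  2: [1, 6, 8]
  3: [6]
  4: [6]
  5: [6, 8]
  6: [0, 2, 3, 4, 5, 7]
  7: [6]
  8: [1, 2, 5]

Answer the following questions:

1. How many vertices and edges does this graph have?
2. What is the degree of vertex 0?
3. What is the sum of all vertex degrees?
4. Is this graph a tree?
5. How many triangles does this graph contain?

Count: 9 vertices, 11 edges.
Vertex 0 has neighbors [1, 6], degree = 2.
Handshaking lemma: 2 * 11 = 22.
A tree on 9 vertices has 8 edges. This graph has 11 edges (3 extra). Not a tree.
Number of triangles = 1.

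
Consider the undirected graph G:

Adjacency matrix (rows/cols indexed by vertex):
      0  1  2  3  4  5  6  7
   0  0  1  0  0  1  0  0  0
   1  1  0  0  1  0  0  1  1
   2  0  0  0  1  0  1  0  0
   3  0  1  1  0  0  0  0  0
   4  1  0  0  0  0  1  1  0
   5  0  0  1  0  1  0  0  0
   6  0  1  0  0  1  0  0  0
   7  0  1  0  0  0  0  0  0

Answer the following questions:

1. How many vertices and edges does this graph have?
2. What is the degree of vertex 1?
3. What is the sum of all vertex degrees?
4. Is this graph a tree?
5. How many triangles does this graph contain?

Count: 8 vertices, 9 edges.
Vertex 1 has neighbors [0, 3, 6, 7], degree = 4.
Handshaking lemma: 2 * 9 = 18.
A tree on 8 vertices has 7 edges. This graph has 9 edges (2 extra). Not a tree.
Number of triangles = 0.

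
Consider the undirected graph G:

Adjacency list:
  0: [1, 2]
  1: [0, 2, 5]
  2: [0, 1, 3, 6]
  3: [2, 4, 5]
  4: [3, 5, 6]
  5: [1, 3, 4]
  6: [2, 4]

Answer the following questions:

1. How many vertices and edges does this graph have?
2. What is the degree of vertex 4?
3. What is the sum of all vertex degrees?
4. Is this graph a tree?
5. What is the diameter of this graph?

Count: 7 vertices, 10 edges.
Vertex 4 has neighbors [3, 5, 6], degree = 3.
Handshaking lemma: 2 * 10 = 20.
A tree on 7 vertices has 6 edges. This graph has 10 edges (4 extra). Not a tree.
Diameter (longest shortest path) = 3.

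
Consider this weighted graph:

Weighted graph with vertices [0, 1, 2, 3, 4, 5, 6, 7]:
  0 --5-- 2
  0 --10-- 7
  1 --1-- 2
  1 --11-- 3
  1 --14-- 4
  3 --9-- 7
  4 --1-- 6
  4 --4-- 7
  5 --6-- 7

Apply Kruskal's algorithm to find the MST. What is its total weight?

Applying Kruskal's algorithm (sort edges by weight, add if no cycle):
  Add (1,2) w=1
  Add (4,6) w=1
  Add (4,7) w=4
  Add (0,2) w=5
  Add (5,7) w=6
  Add (3,7) w=9
  Add (0,7) w=10
  Skip (1,3) w=11 (creates cycle)
  Skip (1,4) w=14 (creates cycle)
MST weight = 36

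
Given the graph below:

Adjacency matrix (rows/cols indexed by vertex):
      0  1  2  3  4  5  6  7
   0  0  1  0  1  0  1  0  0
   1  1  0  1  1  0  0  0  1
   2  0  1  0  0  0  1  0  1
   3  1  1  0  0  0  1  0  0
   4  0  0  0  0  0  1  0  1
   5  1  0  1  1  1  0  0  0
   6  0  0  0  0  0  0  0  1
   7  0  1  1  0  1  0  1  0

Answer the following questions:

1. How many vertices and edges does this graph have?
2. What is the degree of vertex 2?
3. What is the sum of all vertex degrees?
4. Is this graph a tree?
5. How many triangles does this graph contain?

Count: 8 vertices, 12 edges.
Vertex 2 has neighbors [1, 5, 7], degree = 3.
Handshaking lemma: 2 * 12 = 24.
A tree on 8 vertices has 7 edges. This graph has 12 edges (5 extra). Not a tree.
Number of triangles = 3.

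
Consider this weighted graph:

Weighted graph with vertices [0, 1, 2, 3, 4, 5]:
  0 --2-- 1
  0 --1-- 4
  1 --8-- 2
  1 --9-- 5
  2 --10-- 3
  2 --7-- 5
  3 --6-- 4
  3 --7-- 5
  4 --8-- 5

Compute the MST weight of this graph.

Applying Kruskal's algorithm (sort edges by weight, add if no cycle):
  Add (0,4) w=1
  Add (0,1) w=2
  Add (3,4) w=6
  Add (2,5) w=7
  Add (3,5) w=7
  Skip (1,2) w=8 (creates cycle)
  Skip (4,5) w=8 (creates cycle)
  Skip (1,5) w=9 (creates cycle)
  Skip (2,3) w=10 (creates cycle)
MST weight = 23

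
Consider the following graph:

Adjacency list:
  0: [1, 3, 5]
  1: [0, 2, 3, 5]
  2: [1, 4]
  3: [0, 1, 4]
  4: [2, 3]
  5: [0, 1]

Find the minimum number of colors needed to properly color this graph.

The graph has a maximum clique of size 3 (lower bound on chromatic number).
A valid 3-coloring: {0: 1, 1: 0, 2: 1, 3: 2, 4: 0, 5: 2}.
Chromatic number = 3.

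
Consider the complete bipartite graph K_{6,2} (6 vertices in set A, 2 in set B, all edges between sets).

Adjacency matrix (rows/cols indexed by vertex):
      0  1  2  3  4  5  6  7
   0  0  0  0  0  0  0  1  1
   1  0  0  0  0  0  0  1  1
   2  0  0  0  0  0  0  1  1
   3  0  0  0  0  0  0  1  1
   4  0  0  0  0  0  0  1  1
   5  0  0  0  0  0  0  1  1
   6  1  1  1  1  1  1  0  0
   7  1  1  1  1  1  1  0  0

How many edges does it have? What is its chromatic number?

K_{6,2} has 6 * 2 = 12 edges.
Bipartite graphs have chromatic number 2 (color each partition differently).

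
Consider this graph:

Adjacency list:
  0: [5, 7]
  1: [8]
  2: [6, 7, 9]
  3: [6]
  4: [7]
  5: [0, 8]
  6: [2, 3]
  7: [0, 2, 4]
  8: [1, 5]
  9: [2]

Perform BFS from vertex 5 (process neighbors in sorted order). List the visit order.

BFS from vertex 5 (neighbors processed in ascending order):
Visit order: 5, 0, 8, 7, 1, 2, 4, 6, 9, 3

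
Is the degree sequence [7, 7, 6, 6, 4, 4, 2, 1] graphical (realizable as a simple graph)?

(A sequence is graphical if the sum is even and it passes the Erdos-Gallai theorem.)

Sum of degrees = 37. Sum is odd, so the sequence is NOT graphical.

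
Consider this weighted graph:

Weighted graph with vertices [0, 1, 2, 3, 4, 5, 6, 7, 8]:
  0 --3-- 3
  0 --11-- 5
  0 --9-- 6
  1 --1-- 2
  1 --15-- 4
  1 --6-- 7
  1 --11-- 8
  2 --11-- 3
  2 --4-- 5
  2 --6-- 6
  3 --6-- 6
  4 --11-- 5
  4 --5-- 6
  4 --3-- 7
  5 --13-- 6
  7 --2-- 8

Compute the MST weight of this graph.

Applying Kruskal's algorithm (sort edges by weight, add if no cycle):
  Add (1,2) w=1
  Add (7,8) w=2
  Add (0,3) w=3
  Add (4,7) w=3
  Add (2,5) w=4
  Add (4,6) w=5
  Add (1,7) w=6
  Skip (2,6) w=6 (creates cycle)
  Add (3,6) w=6
  Skip (0,6) w=9 (creates cycle)
  Skip (0,5) w=11 (creates cycle)
  Skip (1,8) w=11 (creates cycle)
  Skip (2,3) w=11 (creates cycle)
  Skip (4,5) w=11 (creates cycle)
  Skip (5,6) w=13 (creates cycle)
  Skip (1,4) w=15 (creates cycle)
MST weight = 30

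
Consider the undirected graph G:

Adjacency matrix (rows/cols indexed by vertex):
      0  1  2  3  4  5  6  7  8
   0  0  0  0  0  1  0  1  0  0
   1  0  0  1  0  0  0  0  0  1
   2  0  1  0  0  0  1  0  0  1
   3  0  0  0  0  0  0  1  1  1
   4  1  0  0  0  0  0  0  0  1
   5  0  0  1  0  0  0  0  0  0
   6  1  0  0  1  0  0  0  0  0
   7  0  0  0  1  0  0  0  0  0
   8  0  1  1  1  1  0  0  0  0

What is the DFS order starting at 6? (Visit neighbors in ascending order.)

DFS from vertex 6 (neighbors processed in ascending order):
Visit order: 6, 0, 4, 8, 1, 2, 5, 3, 7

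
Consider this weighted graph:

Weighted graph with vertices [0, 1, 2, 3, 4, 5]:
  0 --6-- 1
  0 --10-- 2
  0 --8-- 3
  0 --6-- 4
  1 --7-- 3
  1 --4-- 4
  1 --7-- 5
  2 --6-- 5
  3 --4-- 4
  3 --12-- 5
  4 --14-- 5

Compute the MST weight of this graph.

Applying Kruskal's algorithm (sort edges by weight, add if no cycle):
  Add (1,4) w=4
  Add (3,4) w=4
  Add (0,4) w=6
  Skip (0,1) w=6 (creates cycle)
  Add (2,5) w=6
  Skip (1,3) w=7 (creates cycle)
  Add (1,5) w=7
  Skip (0,3) w=8 (creates cycle)
  Skip (0,2) w=10 (creates cycle)
  Skip (3,5) w=12 (creates cycle)
  Skip (4,5) w=14 (creates cycle)
MST weight = 27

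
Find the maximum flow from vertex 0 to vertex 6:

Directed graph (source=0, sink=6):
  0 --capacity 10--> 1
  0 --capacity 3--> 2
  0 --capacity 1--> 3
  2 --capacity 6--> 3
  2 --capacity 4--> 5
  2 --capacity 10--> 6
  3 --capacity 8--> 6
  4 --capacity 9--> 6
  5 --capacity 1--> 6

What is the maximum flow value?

Computing max flow:
  Flow on (0->2): 3/3
  Flow on (0->3): 1/1
  Flow on (2->6): 3/10
  Flow on (3->6): 1/8
Maximum flow = 4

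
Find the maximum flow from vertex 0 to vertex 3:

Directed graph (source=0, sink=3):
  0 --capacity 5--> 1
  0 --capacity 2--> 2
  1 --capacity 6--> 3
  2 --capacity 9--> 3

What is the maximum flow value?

Computing max flow:
  Flow on (0->1): 5/5
  Flow on (0->2): 2/2
  Flow on (1->3): 5/6
  Flow on (2->3): 2/9
Maximum flow = 7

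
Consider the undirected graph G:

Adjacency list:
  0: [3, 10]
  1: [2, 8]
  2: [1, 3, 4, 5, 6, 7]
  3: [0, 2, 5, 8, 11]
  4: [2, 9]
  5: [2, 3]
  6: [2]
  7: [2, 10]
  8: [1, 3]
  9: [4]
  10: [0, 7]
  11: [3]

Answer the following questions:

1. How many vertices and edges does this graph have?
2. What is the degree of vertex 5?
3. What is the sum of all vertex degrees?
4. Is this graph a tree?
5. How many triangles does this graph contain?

Count: 12 vertices, 14 edges.
Vertex 5 has neighbors [2, 3], degree = 2.
Handshaking lemma: 2 * 14 = 28.
A tree on 12 vertices has 11 edges. This graph has 14 edges (3 extra). Not a tree.
Number of triangles = 1.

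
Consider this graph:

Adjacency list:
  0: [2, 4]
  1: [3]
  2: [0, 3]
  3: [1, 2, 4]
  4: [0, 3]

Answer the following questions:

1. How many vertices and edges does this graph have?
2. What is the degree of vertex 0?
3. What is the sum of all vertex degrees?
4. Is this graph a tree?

Count: 5 vertices, 5 edges.
Vertex 0 has neighbors [2, 4], degree = 2.
Handshaking lemma: 2 * 5 = 10.
A tree on 5 vertices has 4 edges. This graph has 5 edges (1 extra). Not a tree.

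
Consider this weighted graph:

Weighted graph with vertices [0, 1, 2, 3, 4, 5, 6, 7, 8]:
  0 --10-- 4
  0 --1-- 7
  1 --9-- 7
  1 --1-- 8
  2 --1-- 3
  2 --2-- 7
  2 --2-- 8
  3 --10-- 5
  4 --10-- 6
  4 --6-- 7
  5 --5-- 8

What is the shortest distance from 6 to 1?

Using Dijkstra's algorithm from vertex 6:
Shortest path: 6 -> 4 -> 7 -> 2 -> 8 -> 1
Total weight: 10 + 6 + 2 + 2 + 1 = 21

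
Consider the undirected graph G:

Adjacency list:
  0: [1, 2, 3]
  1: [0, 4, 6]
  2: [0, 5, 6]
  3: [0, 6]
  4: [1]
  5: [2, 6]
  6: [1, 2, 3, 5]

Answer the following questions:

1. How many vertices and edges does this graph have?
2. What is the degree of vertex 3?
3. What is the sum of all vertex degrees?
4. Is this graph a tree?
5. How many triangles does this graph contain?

Count: 7 vertices, 9 edges.
Vertex 3 has neighbors [0, 6], degree = 2.
Handshaking lemma: 2 * 9 = 18.
A tree on 7 vertices has 6 edges. This graph has 9 edges (3 extra). Not a tree.
Number of triangles = 1.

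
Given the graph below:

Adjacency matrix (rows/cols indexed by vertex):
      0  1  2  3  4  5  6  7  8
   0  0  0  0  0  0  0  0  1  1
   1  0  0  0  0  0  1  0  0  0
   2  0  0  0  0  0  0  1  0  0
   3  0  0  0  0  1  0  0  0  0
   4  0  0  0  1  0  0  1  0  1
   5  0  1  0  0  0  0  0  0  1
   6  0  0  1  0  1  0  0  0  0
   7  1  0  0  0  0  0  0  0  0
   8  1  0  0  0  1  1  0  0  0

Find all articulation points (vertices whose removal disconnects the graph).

An articulation point is a vertex whose removal disconnects the graph.
Articulation points: [0, 4, 5, 6, 8]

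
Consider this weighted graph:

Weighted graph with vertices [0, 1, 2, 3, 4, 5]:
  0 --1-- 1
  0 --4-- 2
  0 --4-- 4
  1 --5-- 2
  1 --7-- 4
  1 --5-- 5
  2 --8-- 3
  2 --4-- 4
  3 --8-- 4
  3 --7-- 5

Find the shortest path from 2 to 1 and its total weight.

Using Dijkstra's algorithm from vertex 2:
Shortest path: 2 -> 1
Total weight: 5 = 5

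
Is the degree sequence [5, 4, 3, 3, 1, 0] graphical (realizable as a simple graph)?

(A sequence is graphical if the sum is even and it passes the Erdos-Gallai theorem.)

Sum of degrees = 16. Sum is even but fails Erdos-Gallai. The sequence is NOT graphical.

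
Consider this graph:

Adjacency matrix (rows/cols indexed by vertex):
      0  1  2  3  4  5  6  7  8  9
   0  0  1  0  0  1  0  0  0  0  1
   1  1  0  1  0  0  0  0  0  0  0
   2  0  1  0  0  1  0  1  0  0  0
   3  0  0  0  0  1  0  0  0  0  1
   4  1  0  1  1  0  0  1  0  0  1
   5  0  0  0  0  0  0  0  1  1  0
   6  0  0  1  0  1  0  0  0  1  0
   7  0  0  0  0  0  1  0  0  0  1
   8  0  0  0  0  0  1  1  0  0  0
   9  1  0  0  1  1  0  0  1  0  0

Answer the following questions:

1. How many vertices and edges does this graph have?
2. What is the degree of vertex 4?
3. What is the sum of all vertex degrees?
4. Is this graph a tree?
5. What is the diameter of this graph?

Count: 10 vertices, 14 edges.
Vertex 4 has neighbors [0, 2, 3, 6, 9], degree = 5.
Handshaking lemma: 2 * 14 = 28.
A tree on 10 vertices has 9 edges. This graph has 14 edges (5 extra). Not a tree.
Diameter (longest shortest path) = 4.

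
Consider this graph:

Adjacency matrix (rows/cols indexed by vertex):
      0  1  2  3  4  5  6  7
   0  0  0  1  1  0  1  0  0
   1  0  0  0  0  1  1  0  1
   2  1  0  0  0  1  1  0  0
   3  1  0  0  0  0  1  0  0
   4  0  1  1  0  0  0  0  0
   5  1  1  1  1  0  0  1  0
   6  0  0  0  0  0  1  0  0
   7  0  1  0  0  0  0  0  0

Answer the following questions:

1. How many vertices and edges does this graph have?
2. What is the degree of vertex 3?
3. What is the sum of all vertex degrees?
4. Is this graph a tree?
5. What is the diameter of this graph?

Count: 8 vertices, 10 edges.
Vertex 3 has neighbors [0, 5], degree = 2.
Handshaking lemma: 2 * 10 = 20.
A tree on 8 vertices has 7 edges. This graph has 10 edges (3 extra). Not a tree.
Diameter (longest shortest path) = 3.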